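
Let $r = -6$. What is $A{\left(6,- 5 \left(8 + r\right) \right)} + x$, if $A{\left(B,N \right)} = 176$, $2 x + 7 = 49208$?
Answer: $\frac{49553}{2} \approx 24777.0$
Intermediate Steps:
$x = \frac{49201}{2}$ ($x = - \frac{7}{2} + \frac{1}{2} \cdot 49208 = - \frac{7}{2} + 24604 = \frac{49201}{2} \approx 24601.0$)
$A{\left(6,- 5 \left(8 + r\right) \right)} + x = 176 + \frac{49201}{2} = \frac{49553}{2}$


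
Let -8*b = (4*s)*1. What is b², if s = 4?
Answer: 4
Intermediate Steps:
b = -2 (b = -4*4/8 = -2 ≈ -2.0000)
b² = (-2)² = 4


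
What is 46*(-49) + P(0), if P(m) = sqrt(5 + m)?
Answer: -2254 + sqrt(5) ≈ -2251.8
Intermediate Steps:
46*(-49) + P(0) = 46*(-49) + sqrt(5 + 0) = -2254 + sqrt(5)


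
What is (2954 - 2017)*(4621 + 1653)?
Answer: 5878738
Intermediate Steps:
(2954 - 2017)*(4621 + 1653) = 937*6274 = 5878738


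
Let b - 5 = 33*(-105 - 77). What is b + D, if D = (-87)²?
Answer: 1568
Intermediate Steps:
b = -6001 (b = 5 + 33*(-105 - 77) = 5 + 33*(-182) = 5 - 6006 = -6001)
D = 7569
b + D = -6001 + 7569 = 1568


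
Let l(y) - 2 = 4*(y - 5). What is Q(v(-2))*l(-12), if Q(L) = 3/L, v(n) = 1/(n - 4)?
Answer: 1188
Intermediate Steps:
v(n) = 1/(-4 + n)
l(y) = -18 + 4*y (l(y) = 2 + 4*(y - 5) = 2 + 4*(-5 + y) = 2 + (-20 + 4*y) = -18 + 4*y)
Q(v(-2))*l(-12) = (3/(1/(-4 - 2)))*(-18 + 4*(-12)) = (3/(1/(-6)))*(-18 - 48) = (3/(-⅙))*(-66) = (3*(-6))*(-66) = -18*(-66) = 1188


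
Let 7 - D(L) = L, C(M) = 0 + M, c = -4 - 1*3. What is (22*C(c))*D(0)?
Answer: -1078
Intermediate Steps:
c = -7 (c = -4 - 3 = -7)
C(M) = M
D(L) = 7 - L
(22*C(c))*D(0) = (22*(-7))*(7 - 1*0) = -154*(7 + 0) = -154*7 = -1078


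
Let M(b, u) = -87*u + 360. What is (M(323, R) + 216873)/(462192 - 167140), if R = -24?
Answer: 219321/295052 ≈ 0.74333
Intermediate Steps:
M(b, u) = 360 - 87*u
(M(323, R) + 216873)/(462192 - 167140) = ((360 - 87*(-24)) + 216873)/(462192 - 167140) = ((360 + 2088) + 216873)/295052 = (2448 + 216873)*(1/295052) = 219321*(1/295052) = 219321/295052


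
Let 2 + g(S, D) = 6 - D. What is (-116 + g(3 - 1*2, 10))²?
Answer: 14884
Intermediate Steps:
g(S, D) = 4 - D (g(S, D) = -2 + (6 - D) = 4 - D)
(-116 + g(3 - 1*2, 10))² = (-116 + (4 - 1*10))² = (-116 + (4 - 10))² = (-116 - 6)² = (-122)² = 14884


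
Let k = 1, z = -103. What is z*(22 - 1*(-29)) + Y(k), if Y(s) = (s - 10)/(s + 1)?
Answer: -10515/2 ≈ -5257.5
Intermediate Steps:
Y(s) = (-10 + s)/(1 + s)
z*(22 - 1*(-29)) + Y(k) = -103*(22 - 1*(-29)) + (-10 + 1)/(1 + 1) = -103*(22 + 29) - 9/2 = -103*51 + (½)*(-9) = -5253 - 9/2 = -10515/2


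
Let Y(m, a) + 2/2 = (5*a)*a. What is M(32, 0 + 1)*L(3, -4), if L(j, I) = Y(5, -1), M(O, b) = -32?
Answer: -128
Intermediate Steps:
Y(m, a) = -1 + 5*a² (Y(m, a) = -1 + (5*a)*a = -1 + 5*a²)
L(j, I) = 4 (L(j, I) = -1 + 5*(-1)² = -1 + 5*1 = -1 + 5 = 4)
M(32, 0 + 1)*L(3, -4) = -32*4 = -128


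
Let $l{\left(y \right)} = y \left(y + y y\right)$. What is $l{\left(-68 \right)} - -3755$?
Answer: $-306053$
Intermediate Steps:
$l{\left(y \right)} = y \left(y + y^{2}\right)$
$l{\left(-68 \right)} - -3755 = \left(-68\right)^{2} \left(1 - 68\right) - -3755 = 4624 \left(-67\right) + 3755 = -309808 + 3755 = -306053$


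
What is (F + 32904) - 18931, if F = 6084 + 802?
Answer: 20859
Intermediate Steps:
F = 6886
(F + 32904) - 18931 = (6886 + 32904) - 18931 = 39790 - 18931 = 20859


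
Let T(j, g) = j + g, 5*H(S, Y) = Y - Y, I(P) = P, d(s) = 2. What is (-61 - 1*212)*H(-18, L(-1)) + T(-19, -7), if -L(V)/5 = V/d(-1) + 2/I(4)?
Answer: -26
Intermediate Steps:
L(V) = -5/2 - 5*V/2 (L(V) = -5*(V/2 + 2/4) = -5*(V*(½) + 2*(¼)) = -5*(V/2 + ½) = -5*(½ + V/2) = -5/2 - 5*V/2)
H(S, Y) = 0 (H(S, Y) = (Y - Y)/5 = (⅕)*0 = 0)
T(j, g) = g + j
(-61 - 1*212)*H(-18, L(-1)) + T(-19, -7) = (-61 - 1*212)*0 + (-7 - 19) = (-61 - 212)*0 - 26 = -273*0 - 26 = 0 - 26 = -26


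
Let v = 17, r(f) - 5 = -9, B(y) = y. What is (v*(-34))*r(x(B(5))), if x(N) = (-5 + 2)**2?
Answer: 2312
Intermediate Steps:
x(N) = 9 (x(N) = (-3)**2 = 9)
r(f) = -4 (r(f) = 5 - 9 = -4)
(v*(-34))*r(x(B(5))) = (17*(-34))*(-4) = -578*(-4) = 2312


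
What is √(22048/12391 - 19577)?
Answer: I*√3005518322569/12391 ≈ 139.91*I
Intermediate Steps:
√(22048/12391 - 19577) = √(-242556559/12391) = I*√3005518322569/12391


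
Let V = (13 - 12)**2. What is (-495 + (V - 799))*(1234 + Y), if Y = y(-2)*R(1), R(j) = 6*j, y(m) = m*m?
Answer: -1626594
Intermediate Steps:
y(m) = m**2
V = 1 (V = 1**2 = 1)
Y = 24 (Y = (-2)**2*(6*1) = 4*6 = 24)
(-495 + (V - 799))*(1234 + Y) = (-495 + (1 - 799))*(1234 + 24) = (-495 - 798)*1258 = -1293*1258 = -1626594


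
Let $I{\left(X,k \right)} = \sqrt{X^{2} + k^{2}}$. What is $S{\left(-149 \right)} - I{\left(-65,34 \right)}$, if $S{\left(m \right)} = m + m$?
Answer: $-298 - \sqrt{5381} \approx -371.36$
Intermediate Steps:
$S{\left(m \right)} = 2 m$
$S{\left(-149 \right)} - I{\left(-65,34 \right)} = 2 \left(-149\right) - \sqrt{\left(-65\right)^{2} + 34^{2}} = -298 - \sqrt{4225 + 1156} = -298 - \sqrt{5381}$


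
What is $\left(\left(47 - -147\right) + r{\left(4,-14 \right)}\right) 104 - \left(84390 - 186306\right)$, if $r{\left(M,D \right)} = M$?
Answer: $122508$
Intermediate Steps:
$\left(\left(47 - -147\right) + r{\left(4,-14 \right)}\right) 104 - \left(84390 - 186306\right) = \left(\left(47 - -147\right) + 4\right) 104 - \left(84390 - 186306\right) = \left(\left(47 + 147\right) + 4\right) 104 - \left(84390 - 186306\right) = \left(194 + 4\right) 104 - -101916 = 198 \cdot 104 + 101916 = 20592 + 101916 = 122508$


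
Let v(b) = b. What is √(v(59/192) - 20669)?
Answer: I*√11905167/24 ≈ 143.77*I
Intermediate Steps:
√(v(59/192) - 20669) = √(59/192 - 20669) = √(-3968389/192) = I*√11905167/24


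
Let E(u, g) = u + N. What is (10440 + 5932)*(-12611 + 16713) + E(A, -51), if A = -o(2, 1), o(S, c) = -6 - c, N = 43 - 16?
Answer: 67157978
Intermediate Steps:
N = 27
A = 7 (A = -(-6 - 1*1) = -(-6 - 1) = -1*(-7) = 7)
E(u, g) = 27 + u (E(u, g) = u + 27 = 27 + u)
(10440 + 5932)*(-12611 + 16713) + E(A, -51) = (10440 + 5932)*(-12611 + 16713) + (27 + 7) = 16372*4102 + 34 = 67157944 + 34 = 67157978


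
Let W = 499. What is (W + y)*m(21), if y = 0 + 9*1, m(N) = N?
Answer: 10668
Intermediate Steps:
y = 9 (y = 0 + 9 = 9)
(W + y)*m(21) = (499 + 9)*21 = 508*21 = 10668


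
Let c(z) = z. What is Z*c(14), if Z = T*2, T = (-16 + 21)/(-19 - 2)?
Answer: -20/3 ≈ -6.6667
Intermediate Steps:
T = -5/21 (T = 5/(-21) = 5*(-1/21) = -5/21 ≈ -0.23810)
Z = -10/21 (Z = -5/21*2 = -10/21 ≈ -0.47619)
Z*c(14) = -10/21*14 = -20/3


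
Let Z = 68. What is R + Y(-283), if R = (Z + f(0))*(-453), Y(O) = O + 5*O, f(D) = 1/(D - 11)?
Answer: -357069/11 ≈ -32461.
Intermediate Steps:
f(D) = 1/(-11 + D)
Y(O) = 6*O
R = -338391/11 (R = (68 + 1/(-11 + 0))*(-453) = (68 + 1/(-11))*(-453) = (68 - 1/11)*(-453) = (747/11)*(-453) = -338391/11 ≈ -30763.)
R + Y(-283) = -338391/11 + 6*(-283) = -338391/11 - 1698 = -357069/11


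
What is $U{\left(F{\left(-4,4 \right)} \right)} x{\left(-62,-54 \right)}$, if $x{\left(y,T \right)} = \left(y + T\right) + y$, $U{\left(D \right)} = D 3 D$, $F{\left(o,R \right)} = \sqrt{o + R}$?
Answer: $0$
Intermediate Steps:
$F{\left(o,R \right)} = \sqrt{R + o}$
$U{\left(D \right)} = 3 D^{2}$ ($U{\left(D \right)} = 3 D D = 3 D^{2}$)
$x{\left(y,T \right)} = T + 2 y$ ($x{\left(y,T \right)} = \left(T + y\right) + y = T + 2 y$)
$U{\left(F{\left(-4,4 \right)} \right)} x{\left(-62,-54 \right)} = 3 \left(\sqrt{4 - 4}\right)^{2} \left(-54 + 2 \left(-62\right)\right) = 3 \left(\sqrt{0}\right)^{2} \left(-54 - 124\right) = 3 \cdot 0^{2} \left(-178\right) = 3 \cdot 0 \left(-178\right) = 0 \left(-178\right) = 0$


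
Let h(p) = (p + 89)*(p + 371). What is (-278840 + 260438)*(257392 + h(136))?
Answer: -6835735734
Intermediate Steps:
h(p) = (89 + p)*(371 + p)
(-278840 + 260438)*(257392 + h(136)) = (-278840 + 260438)*(257392 + (33019 + 136² + 460*136)) = -18402*(257392 + (33019 + 18496 + 62560)) = -18402*(257392 + 114075) = -18402*371467 = -6835735734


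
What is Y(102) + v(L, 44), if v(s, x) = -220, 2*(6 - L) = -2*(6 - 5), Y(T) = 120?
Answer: -100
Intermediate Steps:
L = 7 (L = 6 - (-1)*(6 - 5) = 6 - (-1) = 6 - ½*(-2) = 6 + 1 = 7)
Y(102) + v(L, 44) = 120 - 220 = -100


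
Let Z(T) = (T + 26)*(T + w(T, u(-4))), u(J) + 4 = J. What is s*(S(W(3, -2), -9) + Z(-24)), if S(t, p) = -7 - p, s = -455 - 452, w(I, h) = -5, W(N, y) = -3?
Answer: 50792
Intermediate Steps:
u(J) = -4 + J
s = -907
Z(T) = (-5 + T)*(26 + T) (Z(T) = (T + 26)*(T - 5) = (26 + T)*(-5 + T) = (-5 + T)*(26 + T))
s*(S(W(3, -2), -9) + Z(-24)) = -907*((-7 - 1*(-9)) + (-130 + (-24)**2 + 21*(-24))) = -907*((-7 + 9) + (-130 + 576 - 504)) = -907*(2 - 58) = -907*(-56) = 50792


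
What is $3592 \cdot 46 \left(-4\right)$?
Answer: $-660928$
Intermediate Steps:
$3592 \cdot 46 \left(-4\right) = 3592 \left(-184\right) = -660928$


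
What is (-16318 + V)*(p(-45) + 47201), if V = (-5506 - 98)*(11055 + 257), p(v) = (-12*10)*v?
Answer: -3335364500366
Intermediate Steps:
p(v) = -120*v
V = -63392448 (V = -5604*11312 = -63392448)
(-16318 + V)*(p(-45) + 47201) = (-16318 - 63392448)*(-120*(-45) + 47201) = -63408766*(5400 + 47201) = -63408766*52601 = -3335364500366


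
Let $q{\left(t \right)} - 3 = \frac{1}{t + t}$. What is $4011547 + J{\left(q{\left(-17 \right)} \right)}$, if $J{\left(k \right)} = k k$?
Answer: $\frac{4637358533}{1156} \approx 4.0116 \cdot 10^{6}$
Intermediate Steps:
$q{\left(t \right)} = 3 + \frac{1}{2 t}$ ($q{\left(t \right)} = 3 + \frac{1}{t + t} = 3 + \frac{1}{2 t}$)
$J{\left(k \right)} = k^{2}$
$4011547 + J{\left(q{\left(-17 \right)} \right)} = 4011547 + \left(3 + \frac{1}{2 \left(-17\right)}\right)^{2} = 4011547 + \left(3 + \frac{1}{2} \left(- \frac{1}{17}\right)\right)^{2} = 4011547 + \left(3 - \frac{1}{34}\right)^{2} = 4011547 + \left(\frac{101}{34}\right)^{2} = 4011547 + \frac{10201}{1156} = \frac{4637358533}{1156}$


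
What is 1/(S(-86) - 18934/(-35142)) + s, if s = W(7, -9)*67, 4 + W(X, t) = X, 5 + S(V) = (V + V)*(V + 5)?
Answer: 49188895155/244720784 ≈ 201.00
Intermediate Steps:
S(V) = -5 + 2*V*(5 + V) (S(V) = -5 + (V + V)*(V + 5) = -5 + (2*V)*(5 + V) = -5 + 2*V*(5 + V))
W(X, t) = -4 + X
s = 201 (s = (-4 + 7)*67 = 3*67 = 201)
1/(S(-86) - 18934/(-35142)) + s = 1/((-5 + 2*(-86)**2 + 10*(-86)) - 18934/(-35142)) + 201 = 1/((-5 + 2*7396 - 860) - 18934*(-1/35142)) + 201 = 1/((-5 + 14792 - 860) + 9467/17571) + 201 = 1/(13927 + 9467/17571) + 201 = 1/(244720784/17571) + 201 = 17571/244720784 + 201 = 49188895155/244720784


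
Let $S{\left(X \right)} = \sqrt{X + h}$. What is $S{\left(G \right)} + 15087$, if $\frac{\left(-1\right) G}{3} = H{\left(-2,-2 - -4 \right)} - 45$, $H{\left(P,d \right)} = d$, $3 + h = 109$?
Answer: $15087 + \sqrt{235} \approx 15102.0$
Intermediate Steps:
$h = 106$ ($h = -3 + 109 = 106$)
$G = 129$ ($G = - 3 \left(\left(-2 - -4\right) - 45\right) = - 3 \left(\left(-2 + 4\right) - 45\right) = - 3 \left(2 - 45\right) = \left(-3\right) \left(-43\right) = 129$)
$S{\left(X \right)} = \sqrt{106 + X}$ ($S{\left(X \right)} = \sqrt{X + 106} = \sqrt{106 + X}$)
$S{\left(G \right)} + 15087 = \sqrt{106 + 129} + 15087 = \sqrt{235} + 15087 = 15087 + \sqrt{235}$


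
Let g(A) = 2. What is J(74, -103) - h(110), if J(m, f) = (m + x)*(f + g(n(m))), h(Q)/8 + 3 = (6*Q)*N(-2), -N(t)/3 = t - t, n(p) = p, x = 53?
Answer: -12803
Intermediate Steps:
N(t) = 0 (N(t) = -3*(t - t) = -3*0 = 0)
h(Q) = -24 (h(Q) = -24 + 8*((6*Q)*0) = -24 + 8*0 = -24 + 0 = -24)
J(m, f) = (2 + f)*(53 + m) (J(m, f) = (m + 53)*(f + 2) = (53 + m)*(2 + f) = (2 + f)*(53 + m))
J(74, -103) - h(110) = (106 + 2*74 + 53*(-103) - 103*74) - 1*(-24) = (106 + 148 - 5459 - 7622) + 24 = -12827 + 24 = -12803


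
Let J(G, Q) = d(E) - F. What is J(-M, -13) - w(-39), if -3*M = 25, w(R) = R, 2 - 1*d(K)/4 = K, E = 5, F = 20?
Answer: 7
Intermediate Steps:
d(K) = 8 - 4*K
M = -25/3 (M = -⅓*25 = -25/3 ≈ -8.3333)
J(G, Q) = -32 (J(G, Q) = (8 - 4*5) - 1*20 = (8 - 20) - 20 = -12 - 20 = -32)
J(-M, -13) - w(-39) = -32 - 1*(-39) = -32 + 39 = 7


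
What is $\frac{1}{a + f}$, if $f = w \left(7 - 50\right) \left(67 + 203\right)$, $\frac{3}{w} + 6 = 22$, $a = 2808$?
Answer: $\frac{8}{5049} \approx 0.0015845$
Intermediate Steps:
$w = \frac{3}{16}$ ($w = \frac{3}{-6 + 22} = \frac{3}{16} \approx 0.1875$)
$f = - \frac{17415}{8}$ ($f = \frac{3 \left(7 - 50\right) \left(67 + 203\right)}{16} = \frac{3 \left(\left(-43\right) 270\right)}{16} = \frac{3}{16} \left(-11610\right) = - \frac{17415}{8} \approx -2176.9$)
$\frac{1}{a + f} = \frac{1}{2808 - \frac{17415}{8}} = \frac{1}{\frac{5049}{8}} = \frac{8}{5049}$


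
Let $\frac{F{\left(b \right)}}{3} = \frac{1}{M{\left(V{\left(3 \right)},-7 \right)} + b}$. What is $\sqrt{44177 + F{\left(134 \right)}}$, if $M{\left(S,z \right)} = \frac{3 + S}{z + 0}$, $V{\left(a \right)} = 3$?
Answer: $\frac{7 \sqrt{195781745}}{466} \approx 210.18$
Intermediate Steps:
$M{\left(S,z \right)} = \frac{3 + S}{z}$
$F{\left(b \right)} = \frac{3}{- \frac{6}{7} + b}$ ($F{\left(b \right)} = \frac{3}{\frac{3 + 3}{-7} + b} = \frac{3}{\left(- \frac{1}{7}\right) 6 + b} = \frac{3}{- \frac{6}{7} + b}$)
$\sqrt{44177 + F{\left(134 \right)}} = \sqrt{44177 + \frac{21}{-6 + 7 \cdot 134}} = \sqrt{44177 + \frac{21}{-6 + 938}} = \sqrt{44177 + \frac{21}{932}} = \sqrt{\frac{41172985}{932}} = \frac{7 \sqrt{195781745}}{466}$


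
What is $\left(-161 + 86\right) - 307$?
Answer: $-382$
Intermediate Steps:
$\left(-161 + 86\right) - 307 = -75 - 307 = -382$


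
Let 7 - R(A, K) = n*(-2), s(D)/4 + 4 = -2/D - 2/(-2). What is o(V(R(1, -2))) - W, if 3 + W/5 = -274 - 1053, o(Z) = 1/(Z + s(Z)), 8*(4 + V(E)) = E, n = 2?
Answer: 12934082/1945 ≈ 6649.9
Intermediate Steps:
s(D) = -12 - 8/D (s(D) = -16 + 4*(-2/D - 2/(-2)) = -16 + 4*(-2/D - 2*(-½)) = -16 + 4*(-2/D + 1) = -16 + 4*(1 - 2/D) = -16 + (4 - 8/D) = -12 - 8/D)
R(A, K) = 11 (R(A, K) = 7 - 2*(-2) = 7 - 1*(-4) = 7 + 4 = 11)
V(E) = -4 + E/8
o(Z) = 1/(-12 + Z - 8/Z) (o(Z) = 1/(Z + (-12 - 8/Z)) = 1/(-12 + Z - 8/Z))
W = -6650 (W = -15 + 5*(-274 - 1053) = -15 + 5*(-1327) = -15 - 6635 = -6650)
o(V(R(1, -2))) - W = -(-4 + (⅛)*11)/(8 - (-4 + (⅛)*11)*(-12 + (-4 + (⅛)*11))) - 1*(-6650) = -(-4 + 11/8)/(8 - (-4 + 11/8)*(-12 + (-4 + 11/8))) + 6650 = -1*(-21/8)/(8 - 1*(-21/8)*(-12 - 21/8)) + 6650 = -1*(-21/8)/(8 - 1*(-21/8)*(-117/8)) + 6650 = -1*(-21/8)/(8 - 2457/64) + 6650 = -1*(-21/8)/(-1945/64) + 6650 = -1*(-21/8)*(-64/1945) + 6650 = -168/1945 + 6650 = 12934082/1945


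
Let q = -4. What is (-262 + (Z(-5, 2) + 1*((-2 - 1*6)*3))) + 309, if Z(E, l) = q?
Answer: 19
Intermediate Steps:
Z(E, l) = -4
(-262 + (Z(-5, 2) + 1*((-2 - 1*6)*3))) + 309 = (-262 + (-4 + 1*((-2 - 1*6)*3))) + 309 = (-262 + (-4 + 1*((-2 - 6)*3))) + 309 = (-262 + (-4 + 1*(-8*3))) + 309 = (-262 + (-4 + 1*(-24))) + 309 = (-262 + (-4 - 24)) + 309 = (-262 - 28) + 309 = -290 + 309 = 19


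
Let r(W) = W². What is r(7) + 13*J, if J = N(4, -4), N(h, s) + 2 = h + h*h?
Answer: 283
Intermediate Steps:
N(h, s) = -2 + h + h² (N(h, s) = -2 + (h + h*h) = -2 + (h + h²) = -2 + h + h²)
J = 18 (J = -2 + 4 + 4² = -2 + 4 + 16 = 18)
r(7) + 13*J = 7² + 13*18 = 49 + 234 = 283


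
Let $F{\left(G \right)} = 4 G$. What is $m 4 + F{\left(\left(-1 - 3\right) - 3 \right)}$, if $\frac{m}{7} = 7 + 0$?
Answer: $168$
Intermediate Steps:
$m = 49$ ($m = 7 \left(7 + 0\right) = 7 \cdot 7 = 49$)
$m 4 + F{\left(\left(-1 - 3\right) - 3 \right)} = 49 \cdot 4 + 4 \left(\left(-1 - 3\right) - 3\right) = 196 + 4 \left(-4 - 3\right) = 196 + 4 \left(-7\right) = 196 - 28 = 168$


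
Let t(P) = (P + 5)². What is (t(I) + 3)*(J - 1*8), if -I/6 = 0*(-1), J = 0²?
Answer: -224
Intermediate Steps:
J = 0
I = 0 (I = -0*(-1) = -6*0 = 0)
t(P) = (5 + P)²
(t(I) + 3)*(J - 1*8) = ((5 + 0)² + 3)*(0 - 1*8) = (5² + 3)*(0 - 8) = (25 + 3)*(-8) = 28*(-8) = -224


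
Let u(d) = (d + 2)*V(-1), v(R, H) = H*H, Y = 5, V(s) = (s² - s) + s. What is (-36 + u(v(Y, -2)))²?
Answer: 900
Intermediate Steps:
V(s) = s²
v(R, H) = H²
u(d) = 2 + d (u(d) = (d + 2)*(-1)² = (2 + d)*1 = 2 + d)
(-36 + u(v(Y, -2)))² = (-36 + (2 + (-2)²))² = (-36 + (2 + 4))² = (-36 + 6)² = (-30)² = 900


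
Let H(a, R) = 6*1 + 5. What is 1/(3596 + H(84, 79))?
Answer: 1/3607 ≈ 0.00027724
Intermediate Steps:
H(a, R) = 11 (H(a, R) = 6 + 5 = 11)
1/(3596 + H(84, 79)) = 1/(3596 + 11) = 1/3607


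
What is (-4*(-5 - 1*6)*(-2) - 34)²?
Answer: 14884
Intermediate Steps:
(-4*(-5 - 1*6)*(-2) - 34)² = (-4*(-5 - 6)*(-2) - 34)² = (-4*(-11)*(-2) - 34)² = (44*(-2) - 34)² = (-88 - 34)² = (-122)² = 14884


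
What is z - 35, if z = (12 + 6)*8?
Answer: 109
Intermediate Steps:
z = 144 (z = 18*8 = 144)
z - 35 = 144 - 35 = 109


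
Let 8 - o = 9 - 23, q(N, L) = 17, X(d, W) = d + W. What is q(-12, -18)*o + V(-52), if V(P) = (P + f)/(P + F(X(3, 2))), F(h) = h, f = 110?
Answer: 17520/47 ≈ 372.77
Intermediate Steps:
X(d, W) = W + d
o = 22 (o = 8 - (9 - 23) = 8 - 1*(-14) = 8 + 14 = 22)
V(P) = (110 + P)/(5 + P) (V(P) = (P + 110)/(P + (2 + 3)) = (110 + P)/(P + 5) = (110 + P)/(5 + P))
q(-12, -18)*o + V(-52) = 17*22 + (110 - 52)/(5 - 52) = 374 + 58/(-47) = 374 - 1/47*58 = 374 - 58/47 = 17520/47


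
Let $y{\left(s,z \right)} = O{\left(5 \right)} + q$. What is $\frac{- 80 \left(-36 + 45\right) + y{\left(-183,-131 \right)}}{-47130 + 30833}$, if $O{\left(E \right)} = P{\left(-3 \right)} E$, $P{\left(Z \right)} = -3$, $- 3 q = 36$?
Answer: $\frac{747}{16297} \approx 0.045837$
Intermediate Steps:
$q = -12$ ($q = \left(- \frac{1}{3}\right) 36 = -12$)
$O{\left(E \right)} = - 3 E$
$y{\left(s,z \right)} = -27$ ($y{\left(s,z \right)} = \left(-3\right) 5 - 12 = -15 - 12 = -27$)
$\frac{- 80 \left(-36 + 45\right) + y{\left(-183,-131 \right)}}{-47130 + 30833} = \frac{- 80 \left(-36 + 45\right) - 27}{-47130 + 30833} = \frac{\left(-80\right) 9 - 27}{-16297} = \left(-720 - 27\right) \left(- \frac{1}{16297}\right) = \left(-747\right) \left(- \frac{1}{16297}\right) = \frac{747}{16297}$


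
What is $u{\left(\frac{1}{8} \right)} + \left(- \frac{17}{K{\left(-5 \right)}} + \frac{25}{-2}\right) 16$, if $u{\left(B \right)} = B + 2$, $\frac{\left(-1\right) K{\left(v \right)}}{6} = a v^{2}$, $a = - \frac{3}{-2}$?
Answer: $- \frac{353999}{1800} \approx -196.67$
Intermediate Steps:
$a = \frac{3}{2}$ ($a = \left(-3\right) \left(- \frac{1}{2}\right) = \frac{3}{2} \approx 1.5$)
$K{\left(v \right)} = - 9 v^{2}$ ($K{\left(v \right)} = - 6 \frac{3 v^{2}}{2} = - 9 v^{2}$)
$u{\left(B \right)} = 2 + B$
$u{\left(\frac{1}{8} \right)} + \left(- \frac{17}{K{\left(-5 \right)}} + \frac{25}{-2}\right) 16 = \left(2 + \frac{1}{8}\right) + \left(- \frac{17}{\left(-9\right) \left(-5\right)^{2}} + \frac{25}{-2}\right) 16 = \left(2 + \frac{1}{8}\right) + \left(- \frac{17}{\left(-9\right) 25} + 25 \left(- \frac{1}{2}\right)\right) 16 = \frac{17}{8} + \left(- \frac{17}{-225} - \frac{25}{2}\right) 16 = \frac{17}{8} + \left(\left(-17\right) \left(- \frac{1}{225}\right) - \frac{25}{2}\right) 16 = \frac{17}{8} + \left(\frac{17}{225} - \frac{25}{2}\right) 16 = \frac{17}{8} - \frac{44728}{225} = - \frac{353999}{1800}$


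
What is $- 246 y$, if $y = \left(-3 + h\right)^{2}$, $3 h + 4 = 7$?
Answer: $-984$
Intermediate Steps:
$h = 1$ ($h = - \frac{4}{3} + \frac{1}{3} \cdot 7 = - \frac{4}{3} + \frac{7}{3} = 1$)
$y = 4$ ($y = \left(-3 + 1\right)^{2} = \left(-2\right)^{2} = 4$)
$- 246 y = \left(-246\right) 4 = -984$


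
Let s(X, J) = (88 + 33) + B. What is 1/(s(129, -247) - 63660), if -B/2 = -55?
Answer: -1/63429 ≈ -1.5766e-5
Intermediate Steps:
B = 110 (B = -2*(-55) = 110)
s(X, J) = 231 (s(X, J) = (88 + 33) + 110 = 121 + 110 = 231)
1/(s(129, -247) - 63660) = 1/(231 - 63660) = 1/(-63429) = -1/63429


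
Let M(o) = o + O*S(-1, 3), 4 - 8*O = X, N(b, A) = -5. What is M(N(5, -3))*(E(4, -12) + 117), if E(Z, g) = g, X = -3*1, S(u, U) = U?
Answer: -1995/8 ≈ -249.38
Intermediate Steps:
X = -3
O = 7/8 (O = ½ - ⅛*(-3) = ½ + 3/8 = 7/8 ≈ 0.87500)
M(o) = 21/8 + o (M(o) = o + (7/8)*3 = o + 21/8 = 21/8 + o)
M(N(5, -3))*(E(4, -12) + 117) = (21/8 - 5)*(-12 + 117) = -19/8*105 = -1995/8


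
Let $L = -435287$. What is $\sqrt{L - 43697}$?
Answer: $2 i \sqrt{119746} \approx 692.09 i$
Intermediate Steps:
$\sqrt{L - 43697} = \sqrt{-435287 - 43697} = \sqrt{-478984} = 2 i \sqrt{119746}$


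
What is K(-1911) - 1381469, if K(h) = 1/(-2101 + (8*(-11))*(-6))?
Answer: -2173050738/1573 ≈ -1.3815e+6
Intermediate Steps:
K(h) = -1/1573 (K(h) = 1/(-2101 - 88*(-6)) = 1/(-2101 + 528) = 1/(-1573) = -1/1573)
K(-1911) - 1381469 = -1/1573 - 1381469 = -2173050738/1573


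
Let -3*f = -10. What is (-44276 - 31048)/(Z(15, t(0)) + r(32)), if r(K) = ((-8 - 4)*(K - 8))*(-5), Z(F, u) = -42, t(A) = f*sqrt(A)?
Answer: -12554/233 ≈ -53.880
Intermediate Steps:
f = 10/3 (f = -1/3*(-10) = 10/3 ≈ 3.3333)
t(A) = 10*sqrt(A)/3
r(K) = -480 + 60*K (r(K) = -12*(-8 + K)*(-5) = (96 - 12*K)*(-5) = -480 + 60*K)
(-44276 - 31048)/(Z(15, t(0)) + r(32)) = (-44276 - 31048)/(-42 + (-480 + 60*32)) = -75324/(-42 + (-480 + 1920)) = -75324/(-42 + 1440) = -75324/1398 = -75324*1/1398 = -12554/233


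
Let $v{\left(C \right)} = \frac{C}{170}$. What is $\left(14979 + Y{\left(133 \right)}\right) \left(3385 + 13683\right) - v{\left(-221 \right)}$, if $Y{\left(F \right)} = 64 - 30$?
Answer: $\frac{2562418853}{10} \approx 2.5624 \cdot 10^{8}$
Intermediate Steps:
$Y{\left(F \right)} = 34$
$v{\left(C \right)} = \frac{C}{170}$ ($v{\left(C \right)} = C \frac{1}{170} = \frac{C}{170}$)
$\left(14979 + Y{\left(133 \right)}\right) \left(3385 + 13683\right) - v{\left(-221 \right)} = \left(14979 + 34\right) \left(3385 + 13683\right) - \frac{1}{170} \left(-221\right) = 15013 \cdot 17068 - - \frac{13}{10} = 256241884 + \frac{13}{10} = \frac{2562418853}{10}$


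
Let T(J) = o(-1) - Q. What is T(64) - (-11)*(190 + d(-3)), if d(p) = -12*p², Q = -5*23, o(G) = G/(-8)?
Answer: 8137/8 ≈ 1017.1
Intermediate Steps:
o(G) = -G/8 (o(G) = G*(-⅛) = -G/8)
Q = -115
T(J) = 921/8 (T(J) = -⅛*(-1) - 1*(-115) = ⅛ + 115 = 921/8)
T(64) - (-11)*(190 + d(-3)) = 921/8 - (-11)*(190 - 12*(-3)²) = 921/8 - (-11)*(190 - 12*9) = 921/8 - (-11)*(190 - 108) = 921/8 - (-11)*82 = 921/8 - 1*(-902) = 921/8 + 902 = 8137/8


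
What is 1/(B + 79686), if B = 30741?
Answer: 1/110427 ≈ 9.0558e-6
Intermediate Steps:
1/(B + 79686) = 1/(30741 + 79686) = 1/110427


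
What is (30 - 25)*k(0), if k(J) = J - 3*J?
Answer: 0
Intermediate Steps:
k(J) = -2*J
(30 - 25)*k(0) = (30 - 25)*(-2*0) = 5*0 = 0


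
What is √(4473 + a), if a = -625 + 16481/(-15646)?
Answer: 3*√104635801138/15646 ≈ 62.024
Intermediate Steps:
a = -9795231/15646 (a = -625 + 16481*(-1/15646) = -625 - 16481/15646 = -9795231/15646 ≈ -626.05)
√(4473 + a) = √(4473 - 9795231/15646) = √(60189327/15646) = 3*√104635801138/15646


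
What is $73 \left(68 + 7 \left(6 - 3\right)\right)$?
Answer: $6497$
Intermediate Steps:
$73 \left(68 + 7 \left(6 - 3\right)\right) = 73 \left(68 + 7 \cdot 3\right) = 73 \left(68 + 21\right) = 73 \cdot 89 = 6497$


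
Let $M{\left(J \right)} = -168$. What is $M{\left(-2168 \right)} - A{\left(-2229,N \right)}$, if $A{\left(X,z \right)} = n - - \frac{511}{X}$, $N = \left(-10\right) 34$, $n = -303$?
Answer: $\frac{301426}{2229} \approx 135.23$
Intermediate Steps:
$N = -340$
$A{\left(X,z \right)} = -303 + \frac{511}{X}$ ($A{\left(X,z \right)} = -303 - - \frac{511}{X} = -303 + \frac{511}{X}$)
$M{\left(-2168 \right)} - A{\left(-2229,N \right)} = -168 - \left(-303 + \frac{511}{-2229}\right) = -168 - \left(-303 + 511 \left(- \frac{1}{2229}\right)\right) = -168 - \left(-303 - \frac{511}{2229}\right) = -168 - - \frac{675898}{2229} = -168 + \frac{675898}{2229} = \frac{301426}{2229}$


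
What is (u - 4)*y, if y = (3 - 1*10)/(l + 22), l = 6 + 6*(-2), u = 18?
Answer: -49/8 ≈ -6.1250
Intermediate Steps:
l = -6 (l = 6 - 12 = -6)
y = -7/16 (y = (3 - 1*10)/(-6 + 22) = (3 - 10)/16 = -7*1/16 = -7/16 ≈ -0.43750)
(u - 4)*y = (18 - 4)*(-7/16) = 14*(-7/16) = -49/8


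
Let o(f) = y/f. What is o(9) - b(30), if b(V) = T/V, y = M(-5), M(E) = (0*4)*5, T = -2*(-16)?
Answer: -16/15 ≈ -1.0667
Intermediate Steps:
T = 32
M(E) = 0 (M(E) = 0*5 = 0)
y = 0
b(V) = 32/V
o(f) = 0 (o(f) = 0/f = 0)
o(9) - b(30) = 0 - 32/30 = 0 - 1*16/15 = 0 - 16/15 = -16/15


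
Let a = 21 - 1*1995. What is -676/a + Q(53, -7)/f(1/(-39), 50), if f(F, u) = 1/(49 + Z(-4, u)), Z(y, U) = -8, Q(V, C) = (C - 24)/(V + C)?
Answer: -1238929/45402 ≈ -27.288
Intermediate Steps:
Q(V, C) = (-24 + C)/(C + V)
a = -1974 (a = 21 - 1995 = -1974)
f(F, u) = 1/41 (f(F, u) = 1/(49 - 8) = 1/41)
-676/a + Q(53, -7)/f(1/(-39), 50) = -676/(-1974) + ((-24 - 7)/(-7 + 53))/(1/41) = -676*(-1/1974) + (-31/46)*41 = 338/987 + ((1/46)*(-31))*41 = 338/987 - 31/46*41 = 338/987 - 1271/46 = -1238929/45402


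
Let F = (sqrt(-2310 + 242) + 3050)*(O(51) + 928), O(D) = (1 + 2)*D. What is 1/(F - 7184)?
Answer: 1644933/5412817441052 - 1081*I*sqrt(517)/5412817441052 ≈ 3.039e-7 - 4.541e-9*I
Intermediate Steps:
O(D) = 3*D
F = 3297050 + 2162*I*sqrt(517) (F = (sqrt(-2310 + 242) + 3050)*(3*51 + 928) = (sqrt(-2068) + 3050)*(153 + 928) = (2*I*sqrt(517) + 3050)*1081 = (3050 + 2*I*sqrt(517))*1081 = 3297050 + 2162*I*sqrt(517) ≈ 3.297e+6 + 49159.0*I)
1/(F - 7184) = 1/((3297050 + 2162*I*sqrt(517)) - 7184) = 1/(3289866 + 2162*I*sqrt(517))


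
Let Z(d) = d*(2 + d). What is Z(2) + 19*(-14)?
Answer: -258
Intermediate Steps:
Z(2) + 19*(-14) = 2*(2 + 2) + 19*(-14) = 2*4 - 266 = 8 - 266 = -258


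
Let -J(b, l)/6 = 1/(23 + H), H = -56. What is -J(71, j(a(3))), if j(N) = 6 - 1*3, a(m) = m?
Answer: -2/11 ≈ -0.18182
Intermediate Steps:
j(N) = 3 (j(N) = 6 - 3 = 3)
J(b, l) = 2/11 (J(b, l) = -6/(23 - 56) = -6/(-33) = -6*(-1/33) = 2/11)
-J(71, j(a(3))) = -1*2/11 = -2/11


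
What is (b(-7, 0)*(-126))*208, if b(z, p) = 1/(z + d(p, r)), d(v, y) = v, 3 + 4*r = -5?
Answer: 3744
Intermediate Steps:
r = -2 (r = -3/4 + (1/4)*(-5) = -3/4 - 5/4 = -2)
b(z, p) = 1/(p + z) (b(z, p) = 1/(z + p) = 1/(p + z))
(b(-7, 0)*(-126))*208 = (-126/(0 - 7))*208 = (-126/(-7))*208 = -1/7*(-126)*208 = 18*208 = 3744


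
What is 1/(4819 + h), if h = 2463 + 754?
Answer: 1/8036 ≈ 0.00012444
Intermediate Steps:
h = 3217
1/(4819 + h) = 1/(4819 + 3217) = 1/8036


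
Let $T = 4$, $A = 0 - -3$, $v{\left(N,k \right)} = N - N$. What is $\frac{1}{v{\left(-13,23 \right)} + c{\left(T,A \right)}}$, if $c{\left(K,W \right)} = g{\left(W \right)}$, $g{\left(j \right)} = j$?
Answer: $\frac{1}{3} \approx 0.33333$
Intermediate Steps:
$v{\left(N,k \right)} = 0$
$A = 3$ ($A = 0 + 3 = 3$)
$c{\left(K,W \right)} = W$
$\frac{1}{v{\left(-13,23 \right)} + c{\left(T,A \right)}} = \frac{1}{0 + 3} = \frac{1}{3}$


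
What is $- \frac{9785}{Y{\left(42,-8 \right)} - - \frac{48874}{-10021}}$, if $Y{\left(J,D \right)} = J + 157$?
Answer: $- \frac{19611097}{389061} \approx -50.406$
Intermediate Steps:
$Y{\left(J,D \right)} = 157 + J$
$- \frac{9785}{Y{\left(42,-8 \right)} - - \frac{48874}{-10021}} = - \frac{9785}{\left(157 + 42\right) - - \frac{48874}{-10021}} = - \frac{9785}{199 - \left(-48874\right) \left(- \frac{1}{10021}\right)} = - \frac{9785}{199 - \frac{48874}{10021}} = - \frac{9785}{\frac{1945305}{10021}} = \left(-9785\right) \frac{10021}{1945305} = - \frac{19611097}{389061}$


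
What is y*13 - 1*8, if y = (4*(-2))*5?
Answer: -528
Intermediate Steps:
y = -40 (y = -8*5 = -40)
y*13 - 1*8 = -40*13 - 1*8 = -520 - 8 = -528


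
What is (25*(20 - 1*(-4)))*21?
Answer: 12600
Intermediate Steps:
(25*(20 - 1*(-4)))*21 = (25*(20 + 4))*21 = (25*24)*21 = 600*21 = 12600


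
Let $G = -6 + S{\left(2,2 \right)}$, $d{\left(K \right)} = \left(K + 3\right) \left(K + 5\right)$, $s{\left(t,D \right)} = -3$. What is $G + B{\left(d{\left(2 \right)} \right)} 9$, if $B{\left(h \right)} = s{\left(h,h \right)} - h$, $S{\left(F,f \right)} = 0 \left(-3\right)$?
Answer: $-348$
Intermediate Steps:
$S{\left(F,f \right)} = 0$
$d{\left(K \right)} = \left(3 + K\right) \left(5 + K\right)$
$G = -6$ ($G = -6 + 0 = -6$)
$B{\left(h \right)} = -3 - h$
$G + B{\left(d{\left(2 \right)} \right)} 9 = -6 + \left(-3 - \left(15 + 2^{2} + 8 \cdot 2\right)\right) 9 = -6 + \left(-3 - \left(15 + 4 + 16\right)\right) 9 = -6 + \left(-3 - 35\right) 9 = -6 - 342 = -348$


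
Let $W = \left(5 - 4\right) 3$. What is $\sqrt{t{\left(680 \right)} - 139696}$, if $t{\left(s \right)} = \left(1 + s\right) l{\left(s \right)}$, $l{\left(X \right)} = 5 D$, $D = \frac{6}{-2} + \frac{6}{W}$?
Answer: $i \sqrt{143101} \approx 378.29 i$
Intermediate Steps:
$W = 3$ ($W = 1 \cdot 3 = 3$)
$D = -1$ ($D = \frac{6}{-2} + \frac{6}{3} = 6 \left(- \frac{1}{2}\right) + 6 \cdot \frac{1}{3} = -3 + 2 = -1$)
$l{\left(X \right)} = -5$ ($l{\left(X \right)} = 5 \left(-1\right) = -5$)
$t{\left(s \right)} = -5 - 5 s$ ($t{\left(s \right)} = \left(1 + s\right) \left(-5\right) = -5 - 5 s$)
$\sqrt{t{\left(680 \right)} - 139696} = \sqrt{\left(-5 - 3400\right) - 139696} = \sqrt{-3405 - 139696} = \sqrt{-143101} = i \sqrt{143101}$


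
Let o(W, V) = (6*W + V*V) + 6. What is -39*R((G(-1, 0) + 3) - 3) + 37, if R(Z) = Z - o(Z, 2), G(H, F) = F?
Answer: 427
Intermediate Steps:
o(W, V) = 6 + V² + 6*W (o(W, V) = (6*W + V²) + 6 = (V² + 6*W) + 6 = 6 + V² + 6*W)
R(Z) = -10 - 5*Z (R(Z) = Z - (6 + 2² + 6*Z) = Z - (6 + 4 + 6*Z) = Z - (10 + 6*Z) = Z + (-10 - 6*Z) = -10 - 5*Z)
-39*R((G(-1, 0) + 3) - 3) + 37 = -39*(-10 - 5*((0 + 3) - 3)) + 37 = -39*(-10 - 5*(3 - 3)) + 37 = -39*(-10 - 5*0) + 37 = -39*(-10 + 0) + 37 = -39*(-10) + 37 = 390 + 37 = 427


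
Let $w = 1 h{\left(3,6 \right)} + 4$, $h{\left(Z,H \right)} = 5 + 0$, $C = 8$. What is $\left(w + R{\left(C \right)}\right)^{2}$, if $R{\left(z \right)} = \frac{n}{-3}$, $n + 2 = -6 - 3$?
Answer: $\frac{1444}{9} \approx 160.44$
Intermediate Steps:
$n = -11$ ($n = -2 - 9 = -11$)
$h{\left(Z,H \right)} = 5$
$w = 9$ ($w = 1 \cdot 5 + 4 = 5 + 4 = 9$)
$R{\left(z \right)} = \frac{11}{3}$ ($R{\left(z \right)} = - \frac{11}{-3} = \left(-11\right) \left(- \frac{1}{3}\right) = \frac{11}{3}$)
$\left(w + R{\left(C \right)}\right)^{2} = \left(9 + \frac{11}{3}\right)^{2} = \left(\frac{38}{3}\right)^{2} = \frac{1444}{9}$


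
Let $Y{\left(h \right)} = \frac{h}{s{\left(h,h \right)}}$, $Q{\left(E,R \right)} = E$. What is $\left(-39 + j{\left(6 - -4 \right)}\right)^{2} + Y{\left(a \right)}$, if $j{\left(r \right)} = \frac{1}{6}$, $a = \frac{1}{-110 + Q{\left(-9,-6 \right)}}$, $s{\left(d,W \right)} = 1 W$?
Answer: $\frac{54325}{36} \approx 1509.0$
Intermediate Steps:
$s{\left(d,W \right)} = W$
$a = - \frac{1}{119}$ ($a = \frac{1}{-110 - 9} = \frac{1}{-119} = - \frac{1}{119} \approx -0.0084034$)
$Y{\left(h \right)} = 1$ ($Y{\left(h \right)} = \frac{h}{h} = 1$)
$j{\left(r \right)} = \frac{1}{6}$
$\left(-39 + j{\left(6 - -4 \right)}\right)^{2} + Y{\left(a \right)} = \left(-39 + \frac{1}{6}\right)^{2} + 1 = \left(- \frac{233}{6}\right)^{2} + 1 = \frac{54289}{36} + 1 = \frac{54325}{36}$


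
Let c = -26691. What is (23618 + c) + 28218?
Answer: 25145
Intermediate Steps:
(23618 + c) + 28218 = (23618 - 26691) + 28218 = -3073 + 28218 = 25145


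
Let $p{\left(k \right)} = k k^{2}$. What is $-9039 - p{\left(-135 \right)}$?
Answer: $2451336$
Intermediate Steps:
$p{\left(k \right)} = k^{3}$
$-9039 - p{\left(-135 \right)} = -9039 - \left(-135\right)^{3} = -9039 - -2460375 = -9039 + 2460375 = 2451336$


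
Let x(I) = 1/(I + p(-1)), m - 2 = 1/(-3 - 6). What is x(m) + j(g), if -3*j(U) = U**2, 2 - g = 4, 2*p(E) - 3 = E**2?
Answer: -113/105 ≈ -1.0762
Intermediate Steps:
m = 17/9 (m = 2 + 1/(-3 - 6) = 2 + 1/(-9) = 2 - 1/9 = 17/9 ≈ 1.8889)
p(E) = 3/2 + E**2/2
g = -2 (g = 2 - 1*4 = 2 - 4 = -2)
j(U) = -U**2/3
x(I) = 1/(2 + I) (x(I) = 1/(I + (3/2 + (1/2)*(-1)**2)) = 1/(I + (3/2 + (1/2)*1)) = 1/(I + (3/2 + 1/2)) = 1/(I + 2) = 1/(2 + I))
x(m) + j(g) = 1/(2 + 17/9) - 1/3*(-2)**2 = 1/(35/9) - 1/3*4 = 9/35 - 4/3 = -113/105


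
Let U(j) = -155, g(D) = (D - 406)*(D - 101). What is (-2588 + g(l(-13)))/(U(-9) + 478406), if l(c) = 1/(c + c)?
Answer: 25983751/323297676 ≈ 0.080371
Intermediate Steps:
l(c) = 1/(2*c)
g(D) = (-406 + D)*(-101 + D)
(-2588 + g(l(-13)))/(U(-9) + 478406) = (-2588 + (41006 + ((½)/(-13))² - 507/(2*(-13))))/(-155 + 478406) = (-2588 + (41006 + ((½)*(-1/13))² - 507*(-1)/(2*13)))/478251 = (-2588 + (41006 + (-1/26)² - 507*(-1/26)))*(1/478251) = (-2588 + (41006 + 1/676 + 39/2))*(1/478251) = (-2588 + 27733239/676)*(1/478251) = (25983751/676)*(1/478251) = 25983751/323297676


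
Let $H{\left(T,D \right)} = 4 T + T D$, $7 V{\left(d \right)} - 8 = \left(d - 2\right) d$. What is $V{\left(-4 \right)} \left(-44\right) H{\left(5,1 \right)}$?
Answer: $- \frac{35200}{7} \approx -5028.6$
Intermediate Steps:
$V{\left(d \right)} = \frac{8}{7} + \frac{d \left(-2 + d\right)}{7}$ ($V{\left(d \right)} = \frac{8}{7} + \frac{\left(d - 2\right) d}{7} = \frac{8}{7} + \frac{\left(-2 + d\right) d}{7} = \frac{8}{7} + \frac{d \left(-2 + d\right)}{7}$)
$H{\left(T,D \right)} = 4 T + D T$
$V{\left(-4 \right)} \left(-44\right) H{\left(5,1 \right)} = \left(\frac{8}{7} - - \frac{8}{7} + \frac{\left(-4\right)^{2}}{7}\right) \left(-44\right) 5 \left(4 + 1\right) = \left(\frac{8}{7} + \frac{8}{7} + \frac{1}{7} \cdot 16\right) \left(-44\right) 5 \cdot 5 = \left(\frac{8}{7} + \frac{8}{7} + \frac{16}{7}\right) \left(-44\right) 25 = \frac{32}{7} \left(-44\right) 25 = \left(- \frac{1408}{7}\right) 25 = - \frac{35200}{7}$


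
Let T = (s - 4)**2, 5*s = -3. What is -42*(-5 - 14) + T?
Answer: 20479/25 ≈ 819.16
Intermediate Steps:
s = -3/5 (s = (1/5)*(-3) = -3/5 ≈ -0.60000)
T = 529/25 (T = (-3/5 - 4)**2 = (-23/5)**2 = 529/25 ≈ 21.160)
-42*(-5 - 14) + T = -42*(-5 - 14) + 529/25 = -42*(-19) + 529/25 = 798 + 529/25 = 20479/25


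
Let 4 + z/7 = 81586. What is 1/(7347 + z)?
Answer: 1/578421 ≈ 1.7288e-6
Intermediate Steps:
z = 571074 (z = -28 + 7*81586 = -28 + 571102 = 571074)
1/(7347 + z) = 1/(7347 + 571074) = 1/578421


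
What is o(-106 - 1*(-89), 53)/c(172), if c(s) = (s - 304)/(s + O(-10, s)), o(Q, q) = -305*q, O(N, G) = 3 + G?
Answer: 5609255/132 ≈ 42494.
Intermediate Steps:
c(s) = (-304 + s)/(3 + 2*s) (c(s) = (s - 304)/(s + (3 + s)) = (-304 + s)/(3 + 2*s))
o(-106 - 1*(-89), 53)/c(172) = (-305*53)/(((-304 + 172)/(3 + 2*172))) = -16165/(-132/(3 + 344)) = -16165/(-132/347) = -16165*(-347/132) = 5609255/132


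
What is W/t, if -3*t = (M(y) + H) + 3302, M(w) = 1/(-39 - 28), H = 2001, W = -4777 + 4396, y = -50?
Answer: 76581/355300 ≈ 0.21554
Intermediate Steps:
W = -381
M(w) = -1/67 (M(w) = 1/(-67) = -1/67)
t = -355300/201 (t = -((-1/67 + 2001) + 3302)/3 = -(134066/67 + 3302)/3 = -⅓*355300/67 = -355300/201 ≈ -1767.7)
W/t = -381/(-355300/201) = -381*(-201/355300) = 76581/355300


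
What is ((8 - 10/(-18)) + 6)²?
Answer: 17161/81 ≈ 211.86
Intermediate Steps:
((8 - 10/(-18)) + 6)² = ((8 - 10*(-1/18)) + 6)² = ((8 + 5/9) + 6)² = (77/9 + 6)² = (131/9)² = 17161/81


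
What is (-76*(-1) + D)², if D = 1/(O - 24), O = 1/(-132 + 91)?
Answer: 5597882761/970225 ≈ 5769.7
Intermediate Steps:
O = -1/41 (O = 1/(-41) = -1/41 ≈ -0.024390)
D = -41/985 (D = 1/(-1/41 - 24) = 1/(-985/41) = -41/985 ≈ -0.041624)
(-76*(-1) + D)² = (-76*(-1) - 41/985)² = (76 - 41/985)² = (74819/985)² = 5597882761/970225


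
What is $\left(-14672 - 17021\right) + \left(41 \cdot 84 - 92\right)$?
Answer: $-28341$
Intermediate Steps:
$\left(-14672 - 17021\right) + \left(41 \cdot 84 - 92\right) = -31693 + \left(3444 - 92\right) = -31693 + 3352 = -28341$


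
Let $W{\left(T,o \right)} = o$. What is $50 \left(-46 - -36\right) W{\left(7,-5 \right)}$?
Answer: $2500$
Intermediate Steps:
$50 \left(-46 - -36\right) W{\left(7,-5 \right)} = 50 \left(-46 - -36\right) \left(-5\right) = 50 \left(-46 + 36\right) \left(-5\right) = 50 \left(-10\right) \left(-5\right) = \left(-500\right) \left(-5\right) = 2500$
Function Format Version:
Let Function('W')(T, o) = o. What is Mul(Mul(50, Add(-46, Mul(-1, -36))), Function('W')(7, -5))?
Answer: 2500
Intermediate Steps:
Mul(Mul(50, Add(-46, Mul(-1, -36))), Function('W')(7, -5)) = Mul(Mul(50, Add(-46, Mul(-1, -36))), -5) = Mul(Mul(50, Add(-46, 36)), -5) = Mul(Mul(50, -10), -5) = Mul(-500, -5) = 2500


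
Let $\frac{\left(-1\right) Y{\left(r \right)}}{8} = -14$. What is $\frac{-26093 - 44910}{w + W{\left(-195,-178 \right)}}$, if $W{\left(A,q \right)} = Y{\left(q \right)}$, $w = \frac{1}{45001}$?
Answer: $- \frac{3195206003}{5040113} \approx -633.96$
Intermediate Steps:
$w = \frac{1}{45001} \approx 2.2222 \cdot 10^{-5}$
$Y{\left(r \right)} = 112$ ($Y{\left(r \right)} = \left(-8\right) \left(-14\right) = 112$)
$W{\left(A,q \right)} = 112$
$\frac{-26093 - 44910}{w + W{\left(-195,-178 \right)}} = \frac{-26093 - 44910}{\frac{1}{45001} + 112} = - \frac{71003}{\frac{5040113}{45001}} = \left(-71003\right) \frac{45001}{5040113} = - \frac{3195206003}{5040113}$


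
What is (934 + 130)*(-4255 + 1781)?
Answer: -2632336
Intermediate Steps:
(934 + 130)*(-4255 + 1781) = 1064*(-2474) = -2632336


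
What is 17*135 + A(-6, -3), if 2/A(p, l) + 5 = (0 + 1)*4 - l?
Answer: 2296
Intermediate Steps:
A(p, l) = 2/(-1 - l) (A(p, l) = 2/(-5 + ((0 + 1)*4 - l)) = 2/(-5 + (1*4 - l)) = 2/(-5 + (4 - l)) = 2/(-1 - l))
17*135 + A(-6, -3) = 17*135 - 2/(1 - 3) = 2295 - 2/(-2) = 2295 - 2*(-½) = 2295 + 1 = 2296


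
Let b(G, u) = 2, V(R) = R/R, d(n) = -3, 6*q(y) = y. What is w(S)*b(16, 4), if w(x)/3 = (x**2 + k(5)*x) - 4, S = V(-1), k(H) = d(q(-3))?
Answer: -36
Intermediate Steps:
q(y) = y/6
V(R) = 1
k(H) = -3
S = 1
w(x) = -12 - 9*x + 3*x**2 (w(x) = 3*((x**2 - 3*x) - 4) = 3*(-4 + x**2 - 3*x) = -12 - 9*x + 3*x**2)
w(S)*b(16, 4) = (-12 - 9*1 + 3*1**2)*2 = (-12 - 9 + 3*1)*2 = (-12 - 9 + 3)*2 = -18*2 = -36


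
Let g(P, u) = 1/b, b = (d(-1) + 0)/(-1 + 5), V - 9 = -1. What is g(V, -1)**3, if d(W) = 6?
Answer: 8/27 ≈ 0.29630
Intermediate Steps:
V = 8 (V = 9 - 1 = 8)
b = 3/2 (b = (6 + 0)/(-1 + 5) = 6/4 = 6*(1/4) = 3/2 ≈ 1.5000)
g(P, u) = 2/3 (g(P, u) = 1/(3/2) = 2/3)
g(V, -1)**3 = (2/3)**3 = 8/27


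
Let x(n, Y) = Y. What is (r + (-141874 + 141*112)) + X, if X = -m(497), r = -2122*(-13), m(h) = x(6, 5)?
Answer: -98501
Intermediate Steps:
m(h) = 5
r = 27586
X = -5 (X = -1*5 = -5)
(r + (-141874 + 141*112)) + X = (27586 + (-141874 + 141*112)) - 5 = (27586 + (-141874 + 15792)) - 5 = (27586 - 126082) - 5 = -98496 - 5 = -98501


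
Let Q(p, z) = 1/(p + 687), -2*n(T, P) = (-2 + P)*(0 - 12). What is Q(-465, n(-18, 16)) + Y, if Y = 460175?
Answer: 102158851/222 ≈ 4.6018e+5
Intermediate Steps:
n(T, P) = -12 + 6*P (n(T, P) = -(-2 + P)*(0 - 12)/2 = -(-2 + P)*(-12)/2 = -(24 - 12*P)/2 = -12 + 6*P)
Q(p, z) = 1/(687 + p)
Q(-465, n(-18, 16)) + Y = 1/(687 - 465) + 460175 = 1/222 + 460175 = 102158851/222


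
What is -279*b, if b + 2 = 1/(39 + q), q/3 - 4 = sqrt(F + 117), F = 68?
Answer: 56451/104 + 93*sqrt(185)/104 ≈ 554.96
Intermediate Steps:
q = 12 + 3*sqrt(185) (q = 12 + 3*sqrt(68 + 117) = 12 + 3*sqrt(185) ≈ 52.804)
b = -2 + 1/(51 + 3*sqrt(185)) (b = -2 + 1/(39 + (12 + 3*sqrt(185))) = -2 + 1/(51 + 3*sqrt(185)) ≈ -1.9891)
-279*b = -279*(-607/312 - sqrt(185)/312) = 56451/104 + 93*sqrt(185)/104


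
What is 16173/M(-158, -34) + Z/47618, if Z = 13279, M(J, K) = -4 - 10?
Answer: -192485002/166663 ≈ -1154.9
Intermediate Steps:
M(J, K) = -14
16173/M(-158, -34) + Z/47618 = 16173/(-14) + 13279/47618 = 16173*(-1/14) + 13279*(1/47618) = -16173/14 + 13279/47618 = -192485002/166663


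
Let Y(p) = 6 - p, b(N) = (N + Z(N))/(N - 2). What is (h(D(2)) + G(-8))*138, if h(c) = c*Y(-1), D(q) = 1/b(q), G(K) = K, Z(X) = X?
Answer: -1104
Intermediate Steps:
b(N) = 2*N/(-2 + N) (b(N) = (N + N)/(N - 2) = (2*N)/(-2 + N) = 2*N/(-2 + N))
D(q) = (-2 + q)/(2*q) (D(q) = 1/(2*q/(-2 + q)) = (-2 + q)/(2*q))
h(c) = 7*c (h(c) = c*(6 - 1*(-1)) = c*(6 + 1) = c*7 = 7*c)
(h(D(2)) + G(-8))*138 = (7*((1/2)*(-2 + 2)/2) - 8)*138 = (7*((1/2)*(1/2)*0) - 8)*138 = (7*0 - 8)*138 = (0 - 8)*138 = -8*138 = -1104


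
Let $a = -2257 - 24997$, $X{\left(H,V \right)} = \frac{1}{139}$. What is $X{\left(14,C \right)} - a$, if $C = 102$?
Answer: $\frac{3788307}{139} \approx 27254.0$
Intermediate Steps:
$X{\left(H,V \right)} = \frac{1}{139}$
$a = -27254$
$X{\left(14,C \right)} - a = \frac{1}{139} - -27254 = \frac{1}{139} + 27254 = \frac{3788307}{139}$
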